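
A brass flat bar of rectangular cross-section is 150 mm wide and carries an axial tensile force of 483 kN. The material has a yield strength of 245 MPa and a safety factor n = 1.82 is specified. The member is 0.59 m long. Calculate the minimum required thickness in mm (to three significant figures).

t = 23.9 mm

σ_allow = 245/1.82 = 134.6 MPa.
Required area A = F/σ_allow = 483000/134.6 = 3588 mm².
t = A/w = 3588/150 = 23.92 mm.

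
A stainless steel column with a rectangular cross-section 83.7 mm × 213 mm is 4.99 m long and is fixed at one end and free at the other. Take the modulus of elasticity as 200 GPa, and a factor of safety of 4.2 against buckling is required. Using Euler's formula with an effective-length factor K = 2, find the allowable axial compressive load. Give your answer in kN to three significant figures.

Buckling occurs about the weak axis: I_min = h·b³/12 = 213×83.7³/12 = 1.041×10^7 mm⁴ (b = 83.7 mm is the smaller dimension).
Effective length L_e = KL = 2×4.99 m = 9980 mm.
Euler critical load P_cr = π²EI/L_e² = π²×200000×1.041×10^7/9980² = 206300 N.
P_allow = P_cr/n = 206300/4.2 = 49110 N.

P_allow = 49.1 kN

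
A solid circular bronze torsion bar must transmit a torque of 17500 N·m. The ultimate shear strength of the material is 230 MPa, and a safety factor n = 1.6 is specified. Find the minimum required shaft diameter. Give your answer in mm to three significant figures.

d = 85.3 mm

Allowable shear stress τ_allow = 230/1.6 = 143.8 MPa.
For a solid shaft τ = 16T/(πd³), so d³ = 16T/(π τ_allow) = 16×1.7500×10^7/(π×143.8) = 620000 mm³.
d = (620000)^(1/3) = 85.27 mm.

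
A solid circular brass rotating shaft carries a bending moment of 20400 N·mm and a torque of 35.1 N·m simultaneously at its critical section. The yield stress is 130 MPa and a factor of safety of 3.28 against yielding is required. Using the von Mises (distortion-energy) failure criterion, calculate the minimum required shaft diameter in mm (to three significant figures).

d = 21.1 mm

σ_allow = σ_y/n = 130/3.28 = 39.63 MPa.
For a solid shaft σ_b = 32M/(πd³) and τ = 16T/(πd³), so the von Mises stress is σ' = (16/πd³)·√(4M²+3T²).
√(4M²+3T²) = √(4×(20400)² + 3×(35100)²) = 73220 N·mm.
d³ = 16×73220/(π×39.63) = 9408 mm³.
d = 21.11 mm.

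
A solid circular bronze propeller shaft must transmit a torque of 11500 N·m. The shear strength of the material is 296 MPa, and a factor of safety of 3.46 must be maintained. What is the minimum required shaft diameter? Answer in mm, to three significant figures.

Allowable shear stress τ_allow = 296/3.46 = 85.55 MPa.
For a solid shaft τ = 16T/(πd³), so d³ = 16T/(π τ_allow) = 16×1.1500×10^7/(π×85.55) = 684600 mm³.
d = (684600)^(1/3) = 88.14 mm.

d = 88.1 mm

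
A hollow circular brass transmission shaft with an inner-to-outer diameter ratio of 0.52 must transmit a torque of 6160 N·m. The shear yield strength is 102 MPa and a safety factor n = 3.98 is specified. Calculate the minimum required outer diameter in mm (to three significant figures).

τ_allow = 102/3.98 = 25.63 MPa.
For a hollow shaft τ = 16T/[πd_o³(1−k⁴)] with k = 0.52, so 1−k⁴ = 0.9269.
d_o³ = 16T/[π τ_allow (1−k⁴)] = 16×6160000/(π×25.63×0.9269) = 1.321×10^6 mm³.
d_o = 109.7 mm.

d_o = 110 mm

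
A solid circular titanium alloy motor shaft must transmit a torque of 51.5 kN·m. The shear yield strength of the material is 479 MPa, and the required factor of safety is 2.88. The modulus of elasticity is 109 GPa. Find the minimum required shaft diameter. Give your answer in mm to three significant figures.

d = 116 mm

Allowable shear stress τ_allow = 479/2.88 = 166.3 MPa.
For a solid shaft τ = 16T/(πd³), so d³ = 16T/(π τ_allow) = 16×5.1500×10^7/(π×166.3) = 1.577×10^6 mm³.
d = (1.577×10^6)^(1/3) = 116.4 mm.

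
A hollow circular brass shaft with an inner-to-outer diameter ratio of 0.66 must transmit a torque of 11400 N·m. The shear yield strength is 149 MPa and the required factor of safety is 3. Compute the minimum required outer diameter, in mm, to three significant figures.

τ_allow = 149/3 = 49.67 MPa.
For a hollow shaft τ = 16T/[πd_o³(1−k⁴)] with k = 0.66, so 1−k⁴ = 0.8103.
d_o³ = 16T/[π τ_allow (1−k⁴)] = 16×1.1400×10^7/(π×49.67×0.8103) = 1.443×10^6 mm³.
d_o = 113.0 mm.

d_o = 113 mm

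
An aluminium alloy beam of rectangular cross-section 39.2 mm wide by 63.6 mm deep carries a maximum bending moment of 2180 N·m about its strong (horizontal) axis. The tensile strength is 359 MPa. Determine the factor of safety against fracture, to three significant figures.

n = 4.35

Section modulus S = bh²/6 = 39.2×63.6²/6 = 26430 mm³.
σ = M/S = 2180000/26430 = 82.49 MPa.
n = 359/82.49 = 4.352.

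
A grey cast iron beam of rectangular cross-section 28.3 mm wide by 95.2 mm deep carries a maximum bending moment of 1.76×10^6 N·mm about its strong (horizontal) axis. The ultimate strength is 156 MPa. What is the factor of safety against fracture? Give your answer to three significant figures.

Section modulus S = bh²/6 = 28.3×95.2²/6 = 42750 mm³.
σ = M/S = 1760000/42750 = 41.17 MPa.
n = 156/41.17 = 3.789.

n = 3.79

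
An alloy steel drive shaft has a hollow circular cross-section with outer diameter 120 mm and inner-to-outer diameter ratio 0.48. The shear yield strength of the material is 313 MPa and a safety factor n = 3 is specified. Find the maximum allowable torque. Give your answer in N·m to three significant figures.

τ_allow = 313/3 = 104.3 MPa.
For a hollow shaft T_allow = τ_allow·πd_o³(1−k⁴)/16 with 1−k⁴ = 0.9469, so πd_o³(1−k⁴)/16 = 321300 mm³.
T_allow = 104.3×321300 = 3.352×10^7 N·mm = 33520 N·m.

T_allow = 33500 N·m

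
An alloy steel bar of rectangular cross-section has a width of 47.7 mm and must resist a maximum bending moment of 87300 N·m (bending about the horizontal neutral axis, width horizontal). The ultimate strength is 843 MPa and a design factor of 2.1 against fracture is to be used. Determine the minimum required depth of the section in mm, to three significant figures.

σ_allow = 843/2.1 = 401.4 MPa.
For a rectangular section σ = 6M/(bh²), so h² = 6M/(b σ_allow) = 6×8.7300×10^7/(47.7×401.4) = 27360 mm².
h = 165.4 mm.

h = 165 mm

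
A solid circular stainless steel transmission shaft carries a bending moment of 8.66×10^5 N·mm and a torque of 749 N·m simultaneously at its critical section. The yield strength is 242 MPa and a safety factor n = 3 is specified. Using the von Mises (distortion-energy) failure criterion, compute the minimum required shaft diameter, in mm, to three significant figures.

d = 51.5 mm

σ_allow = σ_y/n = 242/3 = 80.67 MPa.
For a solid shaft σ_b = 32M/(πd³) and τ = 16T/(πd³), so the von Mises stress is σ' = (16/πd³)·√(4M²+3T²).
√(4M²+3T²) = √(4×(866000)² + 3×(749000)²) = 2.164×10^6 N·mm.
d³ = 16×2.164×10^6/(π×80.67) = 136600 mm³.
d = 51.50 mm.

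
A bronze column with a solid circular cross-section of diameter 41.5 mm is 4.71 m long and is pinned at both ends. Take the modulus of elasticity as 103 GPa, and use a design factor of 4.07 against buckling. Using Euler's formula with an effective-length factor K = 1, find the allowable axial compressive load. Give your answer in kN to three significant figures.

P_allow = 1.64 kN

I = πd⁴/64 = π×41.5⁴/64 = 145600 mm⁴.
Effective length L_e = KL = 1×4.71 m = 4710 mm.
Euler critical load P_cr = π²EI/L_e² = π²×103000×145600/4710² = 6672 N.
P_allow = P_cr/n = 6672/4.07 = 1639 N.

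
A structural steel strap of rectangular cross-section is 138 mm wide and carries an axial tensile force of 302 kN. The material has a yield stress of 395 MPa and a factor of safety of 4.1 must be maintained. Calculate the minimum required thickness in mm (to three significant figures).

σ_allow = 395/4.1 = 96.34 MPa.
Required area A = F/σ_allow = 302000/96.34 = 3135 mm².
t = A/w = 3135/138 = 22.72 mm.

t = 22.7 mm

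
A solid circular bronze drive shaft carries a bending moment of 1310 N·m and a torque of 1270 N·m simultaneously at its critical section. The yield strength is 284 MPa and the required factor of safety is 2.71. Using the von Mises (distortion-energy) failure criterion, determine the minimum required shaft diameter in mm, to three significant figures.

σ_allow = σ_y/n = 284/2.71 = 104.8 MPa.
For a solid shaft σ_b = 32M/(πd³) and τ = 16T/(πd³), so the von Mises stress is σ' = (16/πd³)·√(4M²+3T²).
√(4M²+3T²) = √(4×(1.310×10^6)² + 3×(1.270×10^6)²) = 3.421×10^6 N·mm.
d³ = 16×3.421×10^6/(π×104.8) = 166300 mm³.
d = 54.99 mm.

d = 55.0 mm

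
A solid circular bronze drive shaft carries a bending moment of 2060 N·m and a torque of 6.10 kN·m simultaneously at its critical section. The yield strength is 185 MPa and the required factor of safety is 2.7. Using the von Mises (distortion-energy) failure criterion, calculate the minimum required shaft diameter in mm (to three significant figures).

σ_allow = σ_y/n = 185/2.7 = 68.52 MPa.
For a solid shaft σ_b = 32M/(πd³) and τ = 16T/(πd³), so the von Mises stress is σ' = (16/πd³)·√(4M²+3T²).
√(4M²+3T²) = √(4×(2.060×10^6)² + 3×(6.100×10^6)²) = 1.134×10^7 N·mm.
d³ = 16×1.134×10^7/(π×68.52) = 842900 mm³.
d = 94.46 mm.

d = 94.5 mm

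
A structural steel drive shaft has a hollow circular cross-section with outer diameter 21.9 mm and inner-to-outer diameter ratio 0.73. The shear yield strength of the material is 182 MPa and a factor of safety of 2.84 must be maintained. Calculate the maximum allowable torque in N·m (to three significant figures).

τ_allow = 182/2.84 = 64.08 MPa.
For a hollow shaft T_allow = τ_allow·πd_o³(1−k⁴)/16 with 1−k⁴ = 0.7160, so πd_o³(1−k⁴)/16 = 1477 mm³.
T_allow = 64.08×1477 = 94630 N·mm = 94.63 N·m.

T_allow = 94.6 N·m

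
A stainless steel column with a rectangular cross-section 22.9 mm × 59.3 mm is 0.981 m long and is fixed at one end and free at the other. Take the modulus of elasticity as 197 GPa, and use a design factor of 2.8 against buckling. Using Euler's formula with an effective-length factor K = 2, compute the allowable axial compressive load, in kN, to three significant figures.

P_allow = 10.7 kN

Buckling occurs about the weak axis: I_min = h·b³/12 = 59.3×22.9³/12 = 59340 mm⁴ (b = 22.9 mm is the smaller dimension).
Effective length L_e = KL = 2×0.981 m = 1962 mm.
Euler critical load P_cr = π²EI/L_e² = π²×197000×59340/1962² = 29970 N.
P_allow = P_cr/n = 29970/2.8 = 10710 N.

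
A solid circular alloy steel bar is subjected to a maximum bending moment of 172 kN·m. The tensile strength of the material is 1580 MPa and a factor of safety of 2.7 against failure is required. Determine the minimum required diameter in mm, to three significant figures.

d = 144 mm

σ_allow = 1580/2.7 = 585.2 MPa.
For a solid circular section σ = 32M/(πd³), so d³ = 32M/(π σ_allow) = 32×1.7200×10^8/(π×585.2) = 2.994×10^6 mm³.
d = 144.1 mm.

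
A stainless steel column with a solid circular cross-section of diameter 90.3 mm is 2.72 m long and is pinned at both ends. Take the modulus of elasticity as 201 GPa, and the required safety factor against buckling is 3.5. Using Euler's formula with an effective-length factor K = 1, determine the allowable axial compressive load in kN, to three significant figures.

P_allow = 250 kN

I = πd⁴/64 = π×90.3⁴/64 = 3.264×10^6 mm⁴.
Effective length L_e = KL = 1×2.72 m = 2720 mm.
Euler critical load P_cr = π²EI/L_e² = π²×201000×3.264×10^6/2720² = 875100 N.
P_allow = P_cr/n = 875100/3.5 = 250000 N.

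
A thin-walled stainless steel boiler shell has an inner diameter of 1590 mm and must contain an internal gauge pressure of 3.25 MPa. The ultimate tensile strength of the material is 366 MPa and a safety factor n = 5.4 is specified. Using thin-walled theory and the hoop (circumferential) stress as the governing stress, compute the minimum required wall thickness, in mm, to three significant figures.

t = 38.1 mm

σ_allow = 366/5.4 = 67.78 MPa.
Hoop stress σ_h = pD/(2t), so t = pD/(2σ_allow) = 3.25×1590/(2×67.78) = 38.12 mm.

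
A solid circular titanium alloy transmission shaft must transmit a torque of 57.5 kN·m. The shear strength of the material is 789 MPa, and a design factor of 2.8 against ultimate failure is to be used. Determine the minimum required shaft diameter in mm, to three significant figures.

d = 101 mm

Allowable shear stress τ_allow = 789/2.8 = 281.8 MPa.
For a solid shaft τ = 16T/(πd³), so d³ = 16T/(π τ_allow) = 16×5.7500×10^7/(π×281.8) = 1.039×10^6 mm³.
d = (1.039×10^6)^(1/3) = 101.3 mm.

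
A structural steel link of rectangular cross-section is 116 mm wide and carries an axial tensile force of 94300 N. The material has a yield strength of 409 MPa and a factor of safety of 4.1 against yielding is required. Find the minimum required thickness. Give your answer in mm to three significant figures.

t = 8.15 mm

σ_allow = 409/4.1 = 99.76 MPa.
Required area A = F/σ_allow = 94300/99.76 = 945.3 mm².
t = A/w = 945.3/116 = 8.149 mm.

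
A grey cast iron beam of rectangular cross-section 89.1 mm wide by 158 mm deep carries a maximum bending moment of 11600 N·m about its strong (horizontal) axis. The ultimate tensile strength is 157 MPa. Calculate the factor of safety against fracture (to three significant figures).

n = 5.02

Section modulus S = bh²/6 = 89.1×158²/6 = 370700 mm³.
σ = M/S = 1.1600×10^7/370700 = 31.29 MPa.
n = 157/31.29 = 5.017.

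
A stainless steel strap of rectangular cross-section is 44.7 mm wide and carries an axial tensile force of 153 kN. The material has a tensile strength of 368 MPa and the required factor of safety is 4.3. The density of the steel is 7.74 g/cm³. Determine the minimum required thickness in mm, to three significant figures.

σ_allow = 368/4.3 = 85.58 MPa.
Required area A = F/σ_allow = 153000/85.58 = 1788 mm².
t = A/w = 1788/44.7 = 39.99 mm.

t = 40.0 mm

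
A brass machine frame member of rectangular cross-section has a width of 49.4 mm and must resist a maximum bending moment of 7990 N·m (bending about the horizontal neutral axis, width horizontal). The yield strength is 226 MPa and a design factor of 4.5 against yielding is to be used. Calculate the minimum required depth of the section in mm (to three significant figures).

h = 139 mm

σ_allow = 226/4.5 = 50.22 MPa.
For a rectangular section σ = 6M/(bh²), so h² = 6M/(b σ_allow) = 6×7990000/(49.4×50.22) = 19320 mm².
h = 139.0 mm.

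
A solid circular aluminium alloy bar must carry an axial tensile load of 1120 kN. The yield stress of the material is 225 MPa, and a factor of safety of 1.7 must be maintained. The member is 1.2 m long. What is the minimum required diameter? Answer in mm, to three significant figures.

d = 104 mm

Allowable stress σ_allow = 225/1.7 = 132.4 MPa.
Required area A = F/σ_allow = 1120000/132.4 = 8462 mm².
A = πd²/4 → d = √(4A/π) = 103.8 mm.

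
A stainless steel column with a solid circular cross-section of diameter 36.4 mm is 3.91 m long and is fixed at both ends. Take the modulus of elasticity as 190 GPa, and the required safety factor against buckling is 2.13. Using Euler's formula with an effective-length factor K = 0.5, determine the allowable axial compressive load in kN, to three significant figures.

P_allow = 19.8 kN

I = πd⁴/64 = π×36.4⁴/64 = 86170 mm⁴.
Effective length L_e = KL = 0.5×3.91 m = 1955 mm.
Euler critical load P_cr = π²EI/L_e² = π²×190000×86170/1955² = 42280 N.
P_allow = P_cr/n = 42280/2.13 = 19850 N.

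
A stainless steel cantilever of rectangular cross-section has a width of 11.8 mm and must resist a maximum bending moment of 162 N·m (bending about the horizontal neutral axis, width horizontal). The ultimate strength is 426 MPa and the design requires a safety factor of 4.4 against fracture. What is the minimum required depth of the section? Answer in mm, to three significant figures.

σ_allow = 426/4.4 = 96.82 MPa.
For a rectangular section σ = 6M/(bh²), so h² = 6M/(b σ_allow) = 6×162000/(11.8×96.82) = 850.8 mm².
h = 29.17 mm.

h = 29.2 mm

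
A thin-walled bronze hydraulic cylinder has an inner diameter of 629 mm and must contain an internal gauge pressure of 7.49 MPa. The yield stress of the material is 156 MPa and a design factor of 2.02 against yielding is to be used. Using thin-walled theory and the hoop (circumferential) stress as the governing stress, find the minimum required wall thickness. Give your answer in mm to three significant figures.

t = 30.5 mm

σ_allow = 156/2.02 = 77.23 MPa.
Hoop stress σ_h = pD/(2t), so t = pD/(2σ_allow) = 7.49×629/(2×77.23) = 30.50 mm.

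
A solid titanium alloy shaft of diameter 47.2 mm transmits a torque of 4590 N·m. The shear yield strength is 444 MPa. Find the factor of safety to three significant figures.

τ = 16T/(πd³) = 16×4590000/(π×47.2³) = 222.3 MPa.
n = τ_limit/τ = 444/222.3 = 1.997.

n = 2.00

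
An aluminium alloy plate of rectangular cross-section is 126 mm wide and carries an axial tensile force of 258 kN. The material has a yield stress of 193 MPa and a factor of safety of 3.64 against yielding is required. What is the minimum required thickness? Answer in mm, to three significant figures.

t = 38.6 mm

σ_allow = 193/3.64 = 53.02 MPa.
Required area A = F/σ_allow = 258000/53.02 = 4866 mm².
t = A/w = 4866/126 = 38.62 mm.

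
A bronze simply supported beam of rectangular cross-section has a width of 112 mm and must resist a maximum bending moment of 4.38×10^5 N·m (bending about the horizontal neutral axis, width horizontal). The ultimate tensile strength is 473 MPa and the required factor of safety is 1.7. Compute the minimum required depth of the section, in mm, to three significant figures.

h = 290 mm

σ_allow = 473/1.7 = 278.2 MPa.
For a rectangular section σ = 6M/(bh²), so h² = 6M/(b σ_allow) = 6×4.3800×10^8/(112×278.2) = 84330 mm².
h = 290.4 mm.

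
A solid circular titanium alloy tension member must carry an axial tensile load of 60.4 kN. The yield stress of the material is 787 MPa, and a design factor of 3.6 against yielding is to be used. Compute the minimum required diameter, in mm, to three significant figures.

d = 18.8 mm

Allowable stress σ_allow = 787/3.6 = 218.6 MPa.
Required area A = F/σ_allow = 60400/218.6 = 276.3 mm².
A = πd²/4 → d = √(4A/π) = 18.76 mm.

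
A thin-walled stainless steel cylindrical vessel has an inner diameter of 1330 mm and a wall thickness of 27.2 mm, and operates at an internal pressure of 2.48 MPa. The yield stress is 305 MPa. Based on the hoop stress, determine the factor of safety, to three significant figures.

n = 5.03

σ_h = pD/(2t) = 2.48×1330/(2×27.2) = 60.63 MPa.
n = 305/60.63 = 5.030.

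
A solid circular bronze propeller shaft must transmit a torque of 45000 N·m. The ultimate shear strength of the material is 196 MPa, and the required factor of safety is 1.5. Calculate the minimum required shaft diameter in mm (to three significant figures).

d = 121 mm

Allowable shear stress τ_allow = 196/1.5 = 130.7 MPa.
For a solid shaft τ = 16T/(πd³), so d³ = 16T/(π τ_allow) = 16×4.5000×10^7/(π×130.7) = 1.754×10^6 mm³.
d = (1.754×10^6)^(1/3) = 120.6 mm.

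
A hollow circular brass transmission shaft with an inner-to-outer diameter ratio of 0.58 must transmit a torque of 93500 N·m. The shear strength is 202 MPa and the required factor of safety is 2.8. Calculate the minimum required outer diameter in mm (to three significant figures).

τ_allow = 202/2.8 = 72.14 MPa.
For a hollow shaft τ = 16T/[πd_o³(1−k⁴)] with k = 0.58, so 1−k⁴ = 0.8868.
d_o³ = 16T/[π τ_allow (1−k⁴)] = 16×9.3500×10^7/(π×72.14×0.8868) = 7.443×10^6 mm³.
d_o = 195.2 mm.

d_o = 195 mm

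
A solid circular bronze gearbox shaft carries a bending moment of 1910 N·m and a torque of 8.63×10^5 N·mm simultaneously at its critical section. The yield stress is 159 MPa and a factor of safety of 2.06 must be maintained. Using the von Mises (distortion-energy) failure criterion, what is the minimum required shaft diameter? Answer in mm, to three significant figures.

d = 64.7 mm

σ_allow = σ_y/n = 159/2.06 = 77.18 MPa.
For a solid shaft σ_b = 32M/(πd³) and τ = 16T/(πd³), so the von Mises stress is σ' = (16/πd³)·√(4M²+3T²).
√(4M²+3T²) = √(4×(1.910×10^6)² + 3×(863000)²) = 4.102×10^6 N·mm.
d³ = 16×4.102×10^6/(π×77.18) = 270700 mm³.
d = 64.69 mm.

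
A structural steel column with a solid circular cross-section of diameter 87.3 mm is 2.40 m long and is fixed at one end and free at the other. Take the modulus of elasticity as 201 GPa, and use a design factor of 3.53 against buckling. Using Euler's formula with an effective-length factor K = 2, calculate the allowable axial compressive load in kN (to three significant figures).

I = πd⁴/64 = π×87.3⁴/64 = 2.851×10^6 mm⁴.
Effective length L_e = KL = 2×2.40 m = 4800 mm.
Euler critical load P_cr = π²EI/L_e² = π²×201000×2.851×10^6/4800² = 245500 N.
P_allow = P_cr/n = 245500/3.53 = 69540 N.

P_allow = 69.5 kN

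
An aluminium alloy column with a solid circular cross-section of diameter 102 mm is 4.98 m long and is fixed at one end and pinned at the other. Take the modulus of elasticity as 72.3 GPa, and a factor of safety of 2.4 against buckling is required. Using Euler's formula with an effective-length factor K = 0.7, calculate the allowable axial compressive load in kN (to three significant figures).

P_allow = 130 kN

I = πd⁴/64 = π×102⁴/64 = 5.313×10^6 mm⁴.
Effective length L_e = KL = 0.7×4.98 m = 3486 mm.
Euler critical load P_cr = π²EI/L_e² = π²×72300×5.313×10^6/3486² = 312000 N.
P_allow = P_cr/n = 312000/2.4 = 130000 N.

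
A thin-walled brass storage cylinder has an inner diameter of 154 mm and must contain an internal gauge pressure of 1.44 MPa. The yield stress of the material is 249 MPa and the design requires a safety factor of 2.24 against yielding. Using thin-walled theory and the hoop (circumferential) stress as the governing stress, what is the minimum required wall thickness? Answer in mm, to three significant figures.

t = 0.997 mm

σ_allow = 249/2.24 = 111.2 MPa.
Hoop stress σ_h = pD/(2t), so t = pD/(2σ_allow) = 1.44×154/(2×111.2) = 0.9975 mm.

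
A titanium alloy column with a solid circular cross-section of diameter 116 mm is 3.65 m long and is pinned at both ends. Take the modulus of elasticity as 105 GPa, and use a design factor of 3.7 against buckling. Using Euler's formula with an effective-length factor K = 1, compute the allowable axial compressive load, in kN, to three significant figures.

P_allow = 187 kN

I = πd⁴/64 = π×116⁴/64 = 8.888×10^6 mm⁴.
Effective length L_e = KL = 1×3.65 m = 3650 mm.
Euler critical load P_cr = π²EI/L_e² = π²×105000×8.888×10^6/3650² = 691400 N.
P_allow = P_cr/n = 691400/3.7 = 186900 N.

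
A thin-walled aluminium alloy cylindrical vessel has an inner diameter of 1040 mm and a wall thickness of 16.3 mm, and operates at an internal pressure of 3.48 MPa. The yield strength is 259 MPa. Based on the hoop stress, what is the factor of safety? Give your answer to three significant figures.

σ_h = pD/(2t) = 3.48×1040/(2×16.3) = 111.0 MPa.
n = 259/111.0 = 2.333.

n = 2.33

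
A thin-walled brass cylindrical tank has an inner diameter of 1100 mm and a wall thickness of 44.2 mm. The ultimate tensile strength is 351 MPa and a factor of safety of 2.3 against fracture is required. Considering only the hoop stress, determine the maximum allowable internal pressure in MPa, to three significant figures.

σ_allow = 351/2.3 = 152.6 MPa.
σ_h = pD/(2t) → p_allow = 2σ_allow t/D = 2×152.6×44.2/1100 = 12.26 MPa.

p_allow = 12.3 MPa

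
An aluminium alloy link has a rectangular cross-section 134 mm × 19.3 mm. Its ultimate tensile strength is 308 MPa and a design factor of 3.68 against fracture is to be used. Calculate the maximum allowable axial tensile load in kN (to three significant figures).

σ_allow = 308/3.68 = 83.70 MPa.
A = 134×19.3 = 2586 mm².
F_allow = σ_allow × A = 83.70×2586 = 216500 N.

F_allow = 216 kN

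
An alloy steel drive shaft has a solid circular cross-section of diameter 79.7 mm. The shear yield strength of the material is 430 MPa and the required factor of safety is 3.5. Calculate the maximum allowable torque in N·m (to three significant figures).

T_allow = 12200 N·m

τ_allow = 430/3.5 = 122.9 MPa.
For a solid shaft T_allow = τ_allow·πd³/16; πd³/16 = π×79.7³/16 = 99400 mm³.
T_allow = 122.9×99400 = 1.221×10^7 N·mm = 12210 N·m.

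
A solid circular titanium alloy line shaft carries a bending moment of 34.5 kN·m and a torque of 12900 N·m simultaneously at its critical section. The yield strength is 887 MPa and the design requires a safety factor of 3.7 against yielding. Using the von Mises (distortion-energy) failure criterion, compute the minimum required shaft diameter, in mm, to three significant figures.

d = 116 mm

σ_allow = σ_y/n = 887/3.7 = 239.7 MPa.
For a solid shaft σ_b = 32M/(πd³) and τ = 16T/(πd³), so the von Mises stress is σ' = (16/πd³)·√(4M²+3T²).
√(4M²+3T²) = √(4×(3.450×10^7)² + 3×(1.290×10^7)²) = 7.253×10^7 N·mm.
d³ = 16×7.253×10^7/(π×239.7) = 1.541×10^6 mm³.
d = 115.5 mm.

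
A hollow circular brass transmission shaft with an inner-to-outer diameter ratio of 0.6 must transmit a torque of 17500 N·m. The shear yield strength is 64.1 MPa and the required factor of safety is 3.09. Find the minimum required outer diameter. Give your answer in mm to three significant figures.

d_o = 170 mm

τ_allow = 64.1/3.09 = 20.74 MPa.
For a hollow shaft τ = 16T/[πd_o³(1−k⁴)] with k = 0.6, so 1−k⁴ = 0.8704.
d_o³ = 16T/[π τ_allow (1−k⁴)] = 16×1.7500×10^7/(π×20.74×0.8704) = 4.936×10^6 mm³.
d_o = 170.3 mm.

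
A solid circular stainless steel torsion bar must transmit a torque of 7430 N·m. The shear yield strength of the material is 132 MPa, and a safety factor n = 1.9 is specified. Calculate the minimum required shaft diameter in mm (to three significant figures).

d = 81.7 mm

Allowable shear stress τ_allow = 132/1.9 = 69.47 MPa.
For a solid shaft τ = 16T/(πd³), so d³ = 16T/(π τ_allow) = 16×7430000/(π×69.47) = 544700 mm³.
d = (544700)^(1/3) = 81.67 mm.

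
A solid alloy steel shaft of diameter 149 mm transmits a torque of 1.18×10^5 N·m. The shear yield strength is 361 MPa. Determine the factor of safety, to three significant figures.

n = 1.99

τ = 16T/(πd³) = 16×1.1800×10^8/(π×149³) = 181.7 MPa.
n = τ_limit/τ = 361/181.7 = 1.987.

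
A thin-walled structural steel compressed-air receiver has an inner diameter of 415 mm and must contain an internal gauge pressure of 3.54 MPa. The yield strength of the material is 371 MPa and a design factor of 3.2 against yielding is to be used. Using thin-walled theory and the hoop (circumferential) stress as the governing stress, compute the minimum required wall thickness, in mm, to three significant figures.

t = 6.34 mm

σ_allow = 371/3.2 = 115.9 MPa.
Hoop stress σ_h = pD/(2t), so t = pD/(2σ_allow) = 3.54×415/(2×115.9) = 6.336 mm.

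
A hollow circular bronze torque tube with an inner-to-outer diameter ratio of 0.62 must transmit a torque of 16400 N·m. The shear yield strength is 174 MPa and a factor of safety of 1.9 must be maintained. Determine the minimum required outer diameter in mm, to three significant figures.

τ_allow = 174/1.9 = 91.58 MPa.
For a hollow shaft τ = 16T/[πd_o³(1−k⁴)] with k = 0.62, so 1−k⁴ = 0.8522.
d_o³ = 16T/[π τ_allow (1−k⁴)] = 16×1.6400×10^7/(π×91.58×0.8522) = 1.070×10^6 mm³.
d_o = 102.3 mm.

d_o = 102 mm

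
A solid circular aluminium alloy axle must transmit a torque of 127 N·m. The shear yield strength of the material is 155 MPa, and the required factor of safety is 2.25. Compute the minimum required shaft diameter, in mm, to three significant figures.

Allowable shear stress τ_allow = 155/2.25 = 68.89 MPa.
For a solid shaft τ = 16T/(πd³), so d³ = 16T/(π τ_allow) = 16×127000/(π×68.89) = 9389 mm³.
d = (9389)^(1/3) = 21.10 mm.

d = 21.1 mm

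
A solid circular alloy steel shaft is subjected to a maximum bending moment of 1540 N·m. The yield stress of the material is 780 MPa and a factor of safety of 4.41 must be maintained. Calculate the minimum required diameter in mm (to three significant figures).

d = 44.6 mm

σ_allow = 780/4.41 = 176.9 MPa.
For a solid circular section σ = 32M/(πd³), so d³ = 32M/(π σ_allow) = 32×1540000/(π×176.9) = 88690 mm³.
d = 44.60 mm.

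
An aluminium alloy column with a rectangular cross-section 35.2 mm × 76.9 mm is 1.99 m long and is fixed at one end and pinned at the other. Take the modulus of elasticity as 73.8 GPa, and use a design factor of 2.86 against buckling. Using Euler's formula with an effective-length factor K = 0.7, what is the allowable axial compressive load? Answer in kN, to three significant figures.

P_allow = 36.7 kN

Buckling occurs about the weak axis: I_min = h·b³/12 = 76.9×35.2³/12 = 279500 mm⁴ (b = 35.2 mm is the smaller dimension).
Effective length L_e = KL = 0.7×1.99 m = 1393 mm.
Euler critical load P_cr = π²EI/L_e² = π²×73800×279500/1393² = 104900 N.
P_allow = P_cr/n = 104900/2.86 = 36680 N.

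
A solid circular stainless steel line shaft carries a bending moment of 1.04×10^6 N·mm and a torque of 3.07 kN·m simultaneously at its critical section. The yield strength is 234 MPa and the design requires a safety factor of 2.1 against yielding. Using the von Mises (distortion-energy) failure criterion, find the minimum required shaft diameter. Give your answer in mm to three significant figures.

σ_allow = σ_y/n = 234/2.1 = 111.4 MPa.
For a solid shaft σ_b = 32M/(πd³) and τ = 16T/(πd³), so the von Mises stress is σ' = (16/πd³)·√(4M²+3T²).
√(4M²+3T²) = √(4×(1.040×10^6)² + 3×(3.070×10^6)²) = 5.710×10^6 N·mm.
d³ = 16×5.710×10^6/(π×111.4) = 261000 mm³.
d = 63.90 mm.

d = 63.9 mm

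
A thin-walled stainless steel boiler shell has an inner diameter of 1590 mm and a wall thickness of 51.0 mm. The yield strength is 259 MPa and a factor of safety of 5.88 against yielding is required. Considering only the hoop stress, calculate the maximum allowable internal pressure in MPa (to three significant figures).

σ_allow = 259/5.88 = 44.05 MPa.
σ_h = pD/(2t) → p_allow = 2σ_allow t/D = 2×44.05×51.0/1590 = 2.826 MPa.

p_allow = 2.83 MPa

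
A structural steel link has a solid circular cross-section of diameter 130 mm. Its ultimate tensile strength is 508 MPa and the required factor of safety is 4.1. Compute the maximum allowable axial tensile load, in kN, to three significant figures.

F_allow = 1640 kN

σ_allow = 508/4.1 = 123.9 MPa.
A = πd²/4 = π×130²/4 = 13270 mm².
F_allow = σ_allow × A = 123.9×13270 = 1.645×10^6 N.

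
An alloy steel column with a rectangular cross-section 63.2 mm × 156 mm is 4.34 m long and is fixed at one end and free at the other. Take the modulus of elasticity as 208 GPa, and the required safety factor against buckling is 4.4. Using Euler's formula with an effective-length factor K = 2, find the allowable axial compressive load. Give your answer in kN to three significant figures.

Buckling occurs about the weak axis: I_min = h·b³/12 = 156×63.2³/12 = 3.282×10^6 mm⁴ (b = 63.2 mm is the smaller dimension).
Effective length L_e = KL = 2×4.34 m = 8680 mm.
Euler critical load P_cr = π²EI/L_e² = π²×208000×3.282×10^6/8680² = 89420 N.
P_allow = P_cr/n = 89420/4.4 = 20320 N.

P_allow = 20.3 kN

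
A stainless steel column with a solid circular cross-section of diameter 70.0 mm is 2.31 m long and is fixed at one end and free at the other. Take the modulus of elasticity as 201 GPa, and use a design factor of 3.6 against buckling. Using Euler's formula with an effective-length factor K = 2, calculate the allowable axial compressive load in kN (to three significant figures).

I = πd⁴/64 = π×70.0⁴/64 = 1.179×10^6 mm⁴.
Effective length L_e = KL = 2×2.31 m = 4620 mm.
Euler critical load P_cr = π²EI/L_e² = π²×201000×1.179×10^6/4620² = 109500 N.
P_allow = P_cr/n = 109500/3.6 = 30430 N.

P_allow = 30.4 kN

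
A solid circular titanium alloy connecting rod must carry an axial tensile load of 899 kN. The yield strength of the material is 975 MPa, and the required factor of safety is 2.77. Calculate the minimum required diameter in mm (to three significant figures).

d = 57.0 mm

Allowable stress σ_allow = 975/2.77 = 352.0 MPa.
Required area A = F/σ_allow = 899000/352.0 = 2554 mm².
A = πd²/4 → d = √(4A/π) = 57.03 mm.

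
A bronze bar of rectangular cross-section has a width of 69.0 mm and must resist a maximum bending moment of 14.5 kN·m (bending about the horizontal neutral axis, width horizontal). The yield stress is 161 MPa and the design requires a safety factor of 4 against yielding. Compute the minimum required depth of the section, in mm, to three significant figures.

σ_allow = 161/4 = 40.25 MPa.
For a rectangular section σ = 6M/(bh²), so h² = 6M/(b σ_allow) = 6×1.4500×10^7/(69.0×40.25) = 31330 mm².
h = 177.0 mm.

h = 177 mm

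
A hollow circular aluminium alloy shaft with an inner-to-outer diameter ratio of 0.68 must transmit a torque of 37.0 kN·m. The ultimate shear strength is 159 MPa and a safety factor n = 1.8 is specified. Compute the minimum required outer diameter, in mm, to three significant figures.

d_o = 139 mm

τ_allow = 159/1.8 = 88.33 MPa.
For a hollow shaft τ = 16T/[πd_o³(1−k⁴)] with k = 0.68, so 1−k⁴ = 0.7862.
d_o³ = 16T/[π τ_allow (1−k⁴)] = 16×3.7000×10^7/(π×88.33×0.7862) = 2.713×10^6 mm³.
d_o = 139.5 mm.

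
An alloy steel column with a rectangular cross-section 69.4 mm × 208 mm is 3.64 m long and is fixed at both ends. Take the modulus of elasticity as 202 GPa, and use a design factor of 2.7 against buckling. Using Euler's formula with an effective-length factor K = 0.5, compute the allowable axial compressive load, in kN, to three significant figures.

P_allow = 1290 kN

Buckling occurs about the weak axis: I_min = h·b³/12 = 208×69.4³/12 = 5.794×10^6 mm⁴ (b = 69.4 mm is the smaller dimension).
Effective length L_e = KL = 0.5×3.64 m = 1820 mm.
Euler critical load P_cr = π²EI/L_e² = π²×202000×5.794×10^6/1820² = 3.487×10^6 N.
P_allow = P_cr/n = 3.487×10^6/2.7 = 1.292×10^6 N.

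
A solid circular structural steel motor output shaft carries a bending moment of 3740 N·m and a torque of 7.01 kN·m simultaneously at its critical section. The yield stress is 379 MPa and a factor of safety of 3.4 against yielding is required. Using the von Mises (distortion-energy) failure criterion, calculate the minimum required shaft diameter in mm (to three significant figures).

d = 86.7 mm

σ_allow = σ_y/n = 379/3.4 = 111.5 MPa.
For a solid shaft σ_b = 32M/(πd³) and τ = 16T/(πd³), so the von Mises stress is σ' = (16/πd³)·√(4M²+3T²).
√(4M²+3T²) = √(4×(3.740×10^6)² + 3×(7.010×10^6)²) = 1.426×10^7 N·mm.
d³ = 16×1.426×10^7/(π×111.5) = 651600 mm³.
d = 86.69 mm.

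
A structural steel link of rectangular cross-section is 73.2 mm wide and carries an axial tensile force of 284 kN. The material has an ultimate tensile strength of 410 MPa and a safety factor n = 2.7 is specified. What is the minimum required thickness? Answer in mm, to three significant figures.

t = 25.5 mm

σ_allow = 410/2.7 = 151.9 MPa.
Required area A = F/σ_allow = 284000/151.9 = 1870 mm².
t = A/w = 1870/73.2 = 25.55 mm.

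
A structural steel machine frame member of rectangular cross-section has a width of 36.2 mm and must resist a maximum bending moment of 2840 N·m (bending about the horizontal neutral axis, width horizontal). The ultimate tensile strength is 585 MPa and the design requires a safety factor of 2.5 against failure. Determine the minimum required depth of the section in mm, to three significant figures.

σ_allow = 585/2.5 = 234.0 MPa.
For a rectangular section σ = 6M/(bh²), so h² = 6M/(b σ_allow) = 6×2840000/(36.2×234.0) = 2012 mm².
h = 44.85 mm.

h = 44.9 mm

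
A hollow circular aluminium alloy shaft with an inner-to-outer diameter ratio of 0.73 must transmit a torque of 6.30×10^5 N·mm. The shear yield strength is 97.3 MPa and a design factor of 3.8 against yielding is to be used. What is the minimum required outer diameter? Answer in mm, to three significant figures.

τ_allow = 97.3/3.8 = 25.61 MPa.
For a hollow shaft τ = 16T/[πd_o³(1−k⁴)] with k = 0.73, so 1−k⁴ = 0.7160.
d_o³ = 16T/[π τ_allow (1−k⁴)] = 16×630000/(π×25.61×0.7160) = 175000 mm³.
d_o = 55.94 mm.

d_o = 55.9 mm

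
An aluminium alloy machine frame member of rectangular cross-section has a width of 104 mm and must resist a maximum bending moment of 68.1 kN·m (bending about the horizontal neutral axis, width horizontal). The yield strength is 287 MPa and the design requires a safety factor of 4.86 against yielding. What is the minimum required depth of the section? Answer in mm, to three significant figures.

h = 258 mm

σ_allow = 287/4.86 = 59.05 MPa.
For a rectangular section σ = 6M/(bh²), so h² = 6M/(b σ_allow) = 6×6.8100×10^7/(104×59.05) = 66530 mm².
h = 257.9 mm.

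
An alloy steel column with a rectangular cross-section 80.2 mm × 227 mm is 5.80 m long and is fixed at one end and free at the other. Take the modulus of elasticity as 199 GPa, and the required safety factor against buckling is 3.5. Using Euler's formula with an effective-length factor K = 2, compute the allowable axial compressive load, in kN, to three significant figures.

Buckling occurs about the weak axis: I_min = h·b³/12 = 227×80.2³/12 = 9.758×10^6 mm⁴ (b = 80.2 mm is the smaller dimension).
Effective length L_e = KL = 2×5.80 m = 11600 mm.
Euler critical load P_cr = π²EI/L_e² = π²×199000×9.758×10^6/11600² = 142400 N.
P_allow = P_cr/n = 142400/3.5 = 40690 N.

P_allow = 40.7 kN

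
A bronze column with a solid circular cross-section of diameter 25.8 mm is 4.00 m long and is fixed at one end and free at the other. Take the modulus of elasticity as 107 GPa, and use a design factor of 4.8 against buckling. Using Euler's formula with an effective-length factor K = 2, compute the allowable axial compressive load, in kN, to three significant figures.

I = πd⁴/64 = π×25.8⁴/64 = 21750 mm⁴.
Effective length L_e = KL = 2×4.00 m = 8000 mm.
Euler critical load P_cr = π²EI/L_e² = π²×107000×21750/8000² = 358.9 N.
P_allow = P_cr/n = 358.9/4.8 = 74.77 N.

P_allow = 0.0748 kN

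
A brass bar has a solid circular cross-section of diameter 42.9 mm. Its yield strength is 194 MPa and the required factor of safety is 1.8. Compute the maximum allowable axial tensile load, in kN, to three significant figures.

σ_allow = 194/1.8 = 107.8 MPa.
A = πd²/4 = π×42.9²/4 = 1445 mm².
F_allow = σ_allow × A = 107.8×1445 = 155800 N.

F_allow = 156 kN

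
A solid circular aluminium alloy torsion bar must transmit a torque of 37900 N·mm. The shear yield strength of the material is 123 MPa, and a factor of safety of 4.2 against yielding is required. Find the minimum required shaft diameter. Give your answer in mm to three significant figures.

d = 18.7 mm

Allowable shear stress τ_allow = 123/4.2 = 29.29 MPa.
For a solid shaft τ = 16T/(πd³), so d³ = 16T/(π τ_allow) = 16×37900/(π×29.29) = 6591 mm³.
d = (6591)^(1/3) = 18.75 mm.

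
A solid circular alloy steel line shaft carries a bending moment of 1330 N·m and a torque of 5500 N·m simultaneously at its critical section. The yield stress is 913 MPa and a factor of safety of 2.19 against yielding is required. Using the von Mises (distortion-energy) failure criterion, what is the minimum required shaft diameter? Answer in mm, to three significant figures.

d = 49.4 mm

σ_allow = σ_y/n = 913/2.19 = 416.9 MPa.
For a solid shaft σ_b = 32M/(πd³) and τ = 16T/(πd³), so the von Mises stress is σ' = (16/πd³)·√(4M²+3T²).
√(4M²+3T²) = √(4×(1.330×10^6)² + 3×(5.500×10^6)²) = 9.891×10^6 N·mm.
d³ = 16×9.891×10^6/(π×416.9) = 120800 mm³.
d = 49.44 mm.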